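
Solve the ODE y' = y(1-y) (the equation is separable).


Separate: dy/[y(1-y)] =  dx.
Partial fractions: 1/[y(1-y)] = 1/y + 1/(1-y).
Integrate: ln|y/(1-y)| = x + C₀.
Solve for y: y = 1/(1 + Ce^(-x)).


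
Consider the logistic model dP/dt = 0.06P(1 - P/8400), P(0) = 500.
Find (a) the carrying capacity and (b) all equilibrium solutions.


Logistic ODE dP/dt = 0.06P(1 - P/8400) has equilibria where dP/dt = 0, i.e. P = 0 or P = 8400.
The coefficient (1 - P/K) = 0 when P = K, identifying K = 8400 as the carrying capacity.
(a) K = 8400; (b) equilibria P = 0 and P = 8400.


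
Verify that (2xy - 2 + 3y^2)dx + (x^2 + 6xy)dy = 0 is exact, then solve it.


Check exactness: ∂M/∂y = 2x + 6y and ∂N/∂x = 2x + 6y; equal, so the equation is exact.
Integrate M with respect to x (treating y as constant): ∫M dx = x^2y - 2x + 3xy^2 + h(y).
Differentiate w.r.t. y and set equal to N: all terms match, so h'(y) = 0 and h is a constant absorbed into C.
General solution: x^2y - 2x + 3xy^2 = C.


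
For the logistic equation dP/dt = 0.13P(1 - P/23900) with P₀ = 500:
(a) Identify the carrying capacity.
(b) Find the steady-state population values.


Logistic ODE dP/dt = 0.13P(1 - P/23900) has equilibria where dP/dt = 0, i.e. P = 0 or P = 23900.
The coefficient (1 - P/K) = 0 when P = K, identifying K = 23900 as the carrying capacity.
(a) K = 23900; (b) equilibria P = 0 and P = 23900.


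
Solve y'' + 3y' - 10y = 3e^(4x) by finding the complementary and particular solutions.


Characteristic roots of r² + 3r - 10 = 0 are -5, 2.
y_h = C₁e^(-5x) + C₂e^(2x).
Forcing exponent 4 is not a characteristic root; try y_p = Ae^(4x).
Substitute: A·(16 + (3)·4 + (-10)) = A·18 = 3, so A = 1/6.
General solution: y = C₁e^(-5x) + C₂e^(2x) + (1/6)e^(4x).


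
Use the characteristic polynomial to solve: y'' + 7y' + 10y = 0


Characteristic equation: r² + 7r + 10 = 0.
Factor: (r + 2)(r + 5) = 0 ⇒ r = -2, -5 (distinct real).
General solution: y = C₁e^(-2x) + C₂e^(-5x).


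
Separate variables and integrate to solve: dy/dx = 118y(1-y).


Separate: dy/[y(1-y)] = 118 dx.
Partial fractions: 1/[y(1-y)] = 1/y + 1/(1-y).
Integrate: ln|y/(1-y)| = 118x + C₀.
Solve for y: y = 1/(1 + Ce^(-118x)).


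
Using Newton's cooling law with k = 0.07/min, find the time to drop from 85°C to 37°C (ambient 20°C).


From T(t) = T_a + (T₀ - T_a)e^(-kt), set T(t) = 37:
(37 - 20) / (85 - 20) = e^(-0.07t), so t = -ln(0.262)/0.07 ≈ 19.2 minutes.


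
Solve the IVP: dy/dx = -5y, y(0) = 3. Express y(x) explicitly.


General solution of y' = -5y is y = Ce^(-5x).
Apply y(0) = 3: C = 3.
Particular solution: y = 3e^(-5x).


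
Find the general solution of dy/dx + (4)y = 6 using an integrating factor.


P(x) = 4, Q(x) = 6; integrating factor μ = e^(4x).
(μ y)' = 6e^(4x) ⇒ μ y = (3/2)e^(4x) + C.
Divide by μ: y = 3/2 + Ce^(-4x).


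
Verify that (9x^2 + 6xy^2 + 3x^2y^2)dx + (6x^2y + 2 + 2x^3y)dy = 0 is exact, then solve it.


Check exactness: ∂M/∂y = 12xy + 6x^2y and ∂N/∂x = 12xy + 6x^2y; equal, so the equation is exact.
Integrate M with respect to x (treating y as constant): ∫M dx = 3x^3 + 3x^2y^2 + x^3y^2 + h(y).
Differentiate w.r.t. y and set equal to N: the x-dependent terms already match, leaving h'(y) = 2. Integrate: h(y) = 2y.
So F(x,y) = 3x^3 + 3x^2y^2 + 2y + x^3y^2.
General solution: 3x^3 + 3x^2y^2 + 2y + x^3y^2 = C.


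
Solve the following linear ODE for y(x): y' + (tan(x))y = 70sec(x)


P(x) = tan(x) ⇒ μ = e^(∫tan(x)dx) = sec(x).
(sec(x) y)' = 70sec²(x) ⇒ sec(x) y = 70tan(x) + C.
Multiply by cos(x): y = 70sin(x) + C·cos(x).


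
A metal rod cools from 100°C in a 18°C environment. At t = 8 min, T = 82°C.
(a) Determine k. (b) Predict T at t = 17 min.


Newton's law: T(t) = T_a + (T₀ - T_a)e^(-kt).
(a) Use T(8) = 82: (82 - 18)/(100 - 18) = e^(-k·8), so k = -ln(0.780)/8 ≈ 0.0310.
(b) Apply k to t = 17: T(17) = 18 + (82)e^(-0.527) ≈ 66.4°C.


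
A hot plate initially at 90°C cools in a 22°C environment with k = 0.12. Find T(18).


Newton's law: dT/dt = -k(T - T_a) has solution T(t) = T_a + (T₀ - T_a)e^(-kt).
Plug in T_a = 22, T₀ = 90, k = 0.12, t = 18: T(18) = 22 + (68)e^(-2.16) ≈ 29.8°C.


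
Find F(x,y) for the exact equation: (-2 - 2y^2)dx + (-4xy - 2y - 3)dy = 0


Check exactness: ∂M/∂y = -4y and ∂N/∂x = -4y; equal, so the equation is exact.
Integrate M with respect to x (treating y as constant): ∫M dx = -2x - 2xy^2 + h(y).
Differentiate w.r.t. y and set equal to N: the x-dependent terms already match, leaving h'(y) = -2y - 3. Integrate: h(y) = -y^2 - 3y.
So F(x,y) = -2x - 2xy^2 - y^2 - 3y.
General solution: -2x - 2xy^2 - y^2 - 3y = C.


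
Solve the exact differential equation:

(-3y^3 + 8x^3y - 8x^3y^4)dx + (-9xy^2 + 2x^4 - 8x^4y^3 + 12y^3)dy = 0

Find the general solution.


Check exactness: ∂M/∂y = -9y^2 + 8x^3 - 32x^3y^3 and ∂N/∂x = -9y^2 + 8x^3 - 32x^3y^3; equal, so the equation is exact.
Integrate M with respect to x (treating y as constant): ∫M dx = -3xy^3 + 2x^4y - 2x^4y^4 + h(y).
Differentiate w.r.t. y and set equal to N: the x-dependent terms already match, leaving h'(y) = 12y^3. Integrate: h(y) = 3y^4.
So F(x,y) = -3xy^3 + 2x^4y - 2x^4y^4 + 3y^4.
General solution: -3xy^3 + 2x^4y - 2x^4y^4 + 3y^4 = C.


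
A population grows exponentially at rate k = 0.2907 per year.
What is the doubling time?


Exponential growth: P(t) = P₀ e^(0.2907t). Set P(t)/P₀ = 2: e^(0.2907t) = 2.
Solve: t = ln(2)/0.2907 ≈ 2.38 years.


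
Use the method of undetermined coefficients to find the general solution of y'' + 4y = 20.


Homogeneous part: r² + 4 = 0 ⇒ r = ±2i, so y_h = C₁cos(2x) + C₂sin(2x).
Try constant y_p = A; plug in: 4A = 20 ⇒ A = 5.
General solution: y = C₁cos(2x) + C₂sin(2x) + 5.


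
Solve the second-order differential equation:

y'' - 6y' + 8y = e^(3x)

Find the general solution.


Characteristic roots of r² - 6r + 8 = 0 are 2, 4.
y_h = C₁e^(2x) + C₂e^(4x).
Forcing exponent 3 is not a characteristic root; try y_p = Ae^(3x).
Substitute: A·(9 + (-6)·3 + (8)) = A·-1 = 1, so A = -1.
General solution: y = C₁e^(2x) + C₂e^(4x) - e^(3x).


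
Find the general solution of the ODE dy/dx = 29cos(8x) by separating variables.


g(y) = 1, so integrate directly: y = ∫ 29cos(8x) dx = (29/8)sin(8x) + C.


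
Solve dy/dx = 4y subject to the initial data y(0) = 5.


General solution of y' = 4y is y = Ce^(4x).
Apply y(0) = 5: C = 5.
Particular solution: y = 5e^(4x).


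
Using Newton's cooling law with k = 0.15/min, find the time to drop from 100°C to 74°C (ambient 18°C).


From T(t) = T_a + (T₀ - T_a)e^(-kt), set T(t) = 74:
(74 - 18) / (100 - 18) = e^(-0.15t), so t = -ln(0.683)/0.15 ≈ 2.5 minutes.


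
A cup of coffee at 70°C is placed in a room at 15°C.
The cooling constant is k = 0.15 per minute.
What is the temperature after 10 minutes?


Newton's law: dT/dt = -k(T - T_a) has solution T(t) = T_a + (T₀ - T_a)e^(-kt).
Plug in T_a = 15, T₀ = 70, k = 0.15, t = 10: T(10) = 15 + (55)e^(-1.50) ≈ 27.3°C.


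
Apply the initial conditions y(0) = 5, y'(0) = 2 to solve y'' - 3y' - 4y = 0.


Characteristic roots of r² - 3r - 4 = 0 are 4, -1.
General solution y = c₁ e^(4x) + c₂ e^(-x).
Apply y(0) = 5: c₁ + c₂ = 5. Apply y'(0) = 2: 4 c₁ - 1 c₂ = 2.
Solve: c₁ = 7/5, c₂ = 18/5.
Particular solution: y = (7/5)e^(4x) + (18/5)e^(-x).


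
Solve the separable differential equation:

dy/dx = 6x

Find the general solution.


Integrate both sides with respect to x: y = ∫ 6x dx = 3x^2 + C.


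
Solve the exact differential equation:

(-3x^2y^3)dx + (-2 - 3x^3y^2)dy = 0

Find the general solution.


Check exactness: ∂M/∂y = -9x^2y^2 and ∂N/∂x = -9x^2y^2; equal, so the equation is exact.
Integrate M with respect to x (treating y as constant): ∫M dx = -x^3y^3 + h(y).
Differentiate w.r.t. y and set equal to N: the x-dependent terms already match, leaving h'(y) = -2. Integrate: h(y) = -2y.
So F(x,y) = -2y - x^3y^3.
General solution: -2y - x^3y^3 = C.


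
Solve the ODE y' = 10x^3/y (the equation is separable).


Separate variables: y dy = 10x^3 dx.
Integrate both sides: y²/2 = (5/2)x^4 + C₀.
Multiply by 2: y² = 5x^4 + C.


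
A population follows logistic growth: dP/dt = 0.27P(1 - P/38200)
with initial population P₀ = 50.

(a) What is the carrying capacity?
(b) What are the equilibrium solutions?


Logistic ODE dP/dt = 0.27P(1 - P/38200) has equilibria where dP/dt = 0, i.e. P = 0 or P = 38200.
The coefficient (1 - P/K) = 0 when P = K, identifying K = 38200 as the carrying capacity.
(a) K = 38200; (b) equilibria P = 0 and P = 38200.


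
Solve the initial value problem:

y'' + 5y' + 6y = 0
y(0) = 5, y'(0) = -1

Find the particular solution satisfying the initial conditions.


Characteristic roots of r² + 5r + 6 = 0 are -2, -3.
General solution y = c₁ e^(-2x) + c₂ e^(-3x).
Apply y(0) = 5: c₁ + c₂ = 5. Apply y'(0) = -1: -2 c₁ - 3 c₂ = -1.
Solve: c₁ = 14, c₂ = -9.
Particular solution: y = 14e^(-2x) - 9e^(-3x).


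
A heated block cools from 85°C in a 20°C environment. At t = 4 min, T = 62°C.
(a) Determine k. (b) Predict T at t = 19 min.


Newton's law: T(t) = T_a + (T₀ - T_a)e^(-kt).
(a) Use T(4) = 62: (62 - 20)/(85 - 20) = e^(-k·4), so k = -ln(0.646)/4 ≈ 0.1092.
(b) Apply k to t = 19: T(19) = 20 + (65)e^(-2.074) ≈ 28.2°C.


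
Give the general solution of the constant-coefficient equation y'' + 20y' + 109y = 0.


Characteristic equation: r² + 20r + 109 = 0.
Discriminant is negative; roots r = -10 ± 3i (complex conjugate pair).
General solution uses e^(α x)(C₁ cos(β x) + C₂ sin(β x)): y = e^(-10x)(C₁cos(3x) + C₂sin(3x)).


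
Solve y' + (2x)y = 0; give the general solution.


P(x) = 2x ⇒ μ = e^(x²).
Q(x) = 0 so μ y is constant: y = Ce^(-x²).


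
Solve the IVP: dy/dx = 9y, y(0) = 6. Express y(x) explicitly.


General solution of y' = 9y is y = Ce^(9x).
Apply y(0) = 6: C = 6.
Particular solution: y = 6e^(9x).


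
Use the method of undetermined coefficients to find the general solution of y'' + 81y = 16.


Homogeneous part: r² + 81 = 0 ⇒ r = ±9i, so y_h = C₁cos(9x) + C₂sin(9x).
Try constant y_p = A; plug in: 81A = 16 ⇒ A = 16/81.
General solution: y = C₁cos(9x) + C₂sin(9x) + 16/81.


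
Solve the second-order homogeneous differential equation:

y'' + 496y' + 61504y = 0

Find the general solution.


Characteristic equation: r² + 496r + 61504 = 0, i.e. (r + 248)² = 0.
Repeated root r = -248; include an x factor for the second linearly independent solution.
General solution: y = (C₁ + C₂x)e^(-248x).


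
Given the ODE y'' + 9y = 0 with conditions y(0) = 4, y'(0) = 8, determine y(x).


Characteristic roots of r² + 9 = 0 are ±3i, so y = C₁cos(3x) + C₂sin(3x).
Apply y(0) = 4: C₁ = 4. Differentiate and apply y'(0) = 8: 3·C₂ = 8, so C₂ = 8/3.
Particular solution: y = 4cos(3x) + (8/3)sin(3x).


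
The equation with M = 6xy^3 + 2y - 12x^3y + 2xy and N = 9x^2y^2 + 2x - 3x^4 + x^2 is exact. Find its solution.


Check exactness: ∂M/∂y = 18xy^2 + 2 - 12x^3 + 2x and ∂N/∂x = 18xy^2 + 2 - 12x^3 + 2x; equal, so the equation is exact.
Integrate M with respect to x (treating y as constant): ∫M dx = 3x^2y^3 + 2xy - 3x^4y + x^2y + h(y).
Differentiate w.r.t. y and set equal to N: all terms match, so h'(y) = 0 and h is a constant absorbed into C.
General solution: 3x^2y^3 + 2xy - 3x^4y + x^2y = C.


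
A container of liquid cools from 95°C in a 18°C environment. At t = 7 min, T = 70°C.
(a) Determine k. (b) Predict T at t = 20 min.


Newton's law: T(t) = T_a + (T₀ - T_a)e^(-kt).
(a) Use T(7) = 70: (70 - 18)/(95 - 18) = e^(-k·7), so k = -ln(0.675)/7 ≈ 0.0561.
(b) Apply k to t = 20: T(20) = 18 + (77)e^(-1.122) ≈ 43.1°C.


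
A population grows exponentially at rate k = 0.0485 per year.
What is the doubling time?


Exponential growth: P(t) = P₀ e^(0.0485t). Set P(t)/P₀ = 2: e^(0.0485t) = 2.
Solve: t = ln(2)/0.0485 ≈ 14.29 years.


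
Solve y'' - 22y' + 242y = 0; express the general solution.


Characteristic equation: r² - 22r + 242 = 0.
Discriminant is negative; roots r = 11 ± 11i (complex conjugate pair).
General solution uses e^(α x)(C₁ cos(β x) + C₂ sin(β x)): y = e^(11x)(C₁cos(11x) + C₂sin(11x)).


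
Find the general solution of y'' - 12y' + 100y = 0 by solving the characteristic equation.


Characteristic equation: r² - 12r + 100 = 0.
Discriminant is negative; roots r = 6 ± 8i (complex conjugate pair).
General solution uses e^(α x)(C₁ cos(β x) + C₂ sin(β x)): y = e^(6x)(C₁cos(8x) + C₂sin(8x)).


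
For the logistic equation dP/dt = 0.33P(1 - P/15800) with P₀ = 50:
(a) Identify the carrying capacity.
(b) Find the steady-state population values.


Logistic ODE dP/dt = 0.33P(1 - P/15800) has equilibria where dP/dt = 0, i.e. P = 0 or P = 15800.
The coefficient (1 - P/K) = 0 when P = K, identifying K = 15800 as the carrying capacity.
(a) K = 15800; (b) equilibria P = 0 and P = 15800.


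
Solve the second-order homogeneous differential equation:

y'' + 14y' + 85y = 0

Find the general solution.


Characteristic equation: r² + 14r + 85 = 0.
Discriminant is negative; roots r = -7 ± 6i (complex conjugate pair).
General solution uses e^(α x)(C₁ cos(β x) + C₂ sin(β x)): y = e^(-7x)(C₁cos(6x) + C₂sin(6x)).


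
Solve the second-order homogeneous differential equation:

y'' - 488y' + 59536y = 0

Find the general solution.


Characteristic equation: r² - 488r + 59536 = 0, i.e. (r - 244)² = 0.
Repeated root r = 244; include an x factor for the second linearly independent solution.
General solution: y = (C₁ + C₂x)e^(244x).


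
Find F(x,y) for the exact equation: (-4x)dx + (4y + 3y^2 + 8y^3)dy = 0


Check exactness: ∂M/∂y = 0 and ∂N/∂x = 0; equal, so the equation is exact.
Integrate M with respect to x (treating y as constant): ∫M dx = -2x^2 + h(y).
Differentiate w.r.t. y and set equal to N: the x-dependent terms already match, leaving h'(y) = 4y + 3y^2 + 8y^3. Integrate: h(y) = 2y^2 + y^3 + 2y^4.
So F(x,y) = 2y^2 - 2x^2 + y^3 + 2y^4.
General solution: 2y^2 - 2x^2 + y^3 + 2y^4 = C.


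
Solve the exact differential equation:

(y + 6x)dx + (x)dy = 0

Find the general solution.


Check exactness: ∂M/∂y = 1 and ∂N/∂x = 1; equal, so the equation is exact.
Integrate M with respect to x (treating y as constant): ∫M dx = xy + 3x^2 + h(y).
Differentiate w.r.t. y and set equal to N: all terms match, so h'(y) = 0 and h is a constant absorbed into C.
General solution: xy + 3x^2 = C.


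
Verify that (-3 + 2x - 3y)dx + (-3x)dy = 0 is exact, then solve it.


Check exactness: ∂M/∂y = -3 and ∂N/∂x = -3; equal, so the equation is exact.
Integrate M with respect to x (treating y as constant): ∫M dx = -3x + x^2 - 3xy + h(y).
Differentiate w.r.t. y and set equal to N: all terms match, so h'(y) = 0 and h is a constant absorbed into C.
General solution: -3x + x^2 - 3xy = C.


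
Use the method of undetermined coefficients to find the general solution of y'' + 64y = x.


Homogeneous: r² + 64 = 0 ⇒ r = ±8i, y_h = C₁cos(8x) + C₂sin(8x).
Polynomial forcing; try y_p = Ax + B. Then y_p'' + 64 y_p = 64(Ax + B) = x, so B = 0 and A = 1/64.
General solution: y = C₁cos(8x) + C₂sin(8x) + (1/64)x.


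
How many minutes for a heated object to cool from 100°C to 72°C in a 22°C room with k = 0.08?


From T(t) = T_a + (T₀ - T_a)e^(-kt), set T(t) = 72:
(72 - 22) / (100 - 22) = e^(-0.08t), so t = -ln(0.641)/0.08 ≈ 5.6 minutes.


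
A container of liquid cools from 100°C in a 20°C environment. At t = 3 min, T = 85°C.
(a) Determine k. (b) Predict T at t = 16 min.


Newton's law: T(t) = T_a + (T₀ - T_a)e^(-kt).
(a) Use T(3) = 85: (85 - 20)/(100 - 20) = e^(-k·3), so k = -ln(0.812)/3 ≈ 0.0692.
(b) Apply k to t = 16: T(16) = 20 + (80)e^(-1.107) ≈ 46.4°C.


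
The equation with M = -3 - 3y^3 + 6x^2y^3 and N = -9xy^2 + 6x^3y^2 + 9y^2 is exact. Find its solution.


Check exactness: ∂M/∂y = -9y^2 + 18x^2y^2 and ∂N/∂x = -9y^2 + 18x^2y^2; equal, so the equation is exact.
Integrate M with respect to x (treating y as constant): ∫M dx = -3x - 3xy^3 + 2x^3y^3 + h(y).
Differentiate w.r.t. y and set equal to N: the x-dependent terms already match, leaving h'(y) = 9y^2. Integrate: h(y) = 3y^3.
So F(x,y) = -3x - 3xy^3 + 2x^3y^3 + 3y^3.
General solution: -3x - 3xy^3 + 2x^3y^3 + 3y^3 = C.


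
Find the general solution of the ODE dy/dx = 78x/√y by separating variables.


Separate: √y dy = 78x dx.
Integrate: (2/3)y^(3/2) = 39x² + C.


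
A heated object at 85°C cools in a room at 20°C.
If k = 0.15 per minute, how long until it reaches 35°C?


From T(t) = T_a + (T₀ - T_a)e^(-kt), set T(t) = 35:
(35 - 20) / (85 - 20) = e^(-0.15t), so t = -ln(0.231)/0.15 ≈ 9.8 minutes.


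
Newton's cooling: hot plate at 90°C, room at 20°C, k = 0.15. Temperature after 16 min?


Newton's law: dT/dt = -k(T - T_a) has solution T(t) = T_a + (T₀ - T_a)e^(-kt).
Plug in T_a = 20, T₀ = 90, k = 0.15, t = 16: T(16) = 20 + (70)e^(-2.40) ≈ 26.4°C.


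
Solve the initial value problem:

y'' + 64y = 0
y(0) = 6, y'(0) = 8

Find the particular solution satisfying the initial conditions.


Characteristic roots of r² + 64 = 0 are ±8i, so y = C₁cos(8x) + C₂sin(8x).
Apply y(0) = 6: C₁ = 6. Differentiate and apply y'(0) = 8: 8·C₂ = 8, so C₂ = 1.
Particular solution: y = 6cos(8x) + sin(8x).


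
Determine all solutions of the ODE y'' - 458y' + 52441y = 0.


Characteristic equation: r² - 458r + 52441 = 0, i.e. (r - 229)² = 0.
Repeated root r = 229; include an x factor for the second linearly independent solution.
General solution: y = (C₁ + C₂x)e^(229x).


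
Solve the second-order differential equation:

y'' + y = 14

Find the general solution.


Homogeneous part: r² + 1 = 0 ⇒ r = ±1i, so y_h = C₁cos(x) + C₂sin(x).
Try constant y_p = A; plug in: 1A = 14 ⇒ A = 14.
General solution: y = C₁cos(x) + C₂sin(x) + 14.


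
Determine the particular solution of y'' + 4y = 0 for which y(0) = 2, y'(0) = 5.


Characteristic roots of r² + 4 = 0 are ±2i, so y = C₁cos(2x) + C₂sin(2x).
Apply y(0) = 2: C₁ = 2. Differentiate and apply y'(0) = 5: 2·C₂ = 5, so C₂ = 5/2.
Particular solution: y = 2cos(2x) + (5/2)sin(2x).


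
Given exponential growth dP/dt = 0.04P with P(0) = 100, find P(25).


The ODE dP/dt = 0.04P has solution P(t) = P(0)e^(0.04t).
Substitute P(0) = 100 and t = 25: P(25) = 100 e^(1.00) ≈ 272.


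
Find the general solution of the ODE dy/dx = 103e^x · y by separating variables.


Separate variables: dy/y = 103e^x dx.
Integrate: ln|y| = 103e^x + C₀.
Exponentiate: y = Ce^(103e^x).


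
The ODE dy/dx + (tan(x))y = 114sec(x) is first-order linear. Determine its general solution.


P(x) = tan(x) ⇒ μ = e^(∫tan(x)dx) = sec(x).
(sec(x) y)' = 114sec²(x) ⇒ sec(x) y = 114tan(x) + C.
Multiply by cos(x): y = 114sin(x) + C·cos(x).


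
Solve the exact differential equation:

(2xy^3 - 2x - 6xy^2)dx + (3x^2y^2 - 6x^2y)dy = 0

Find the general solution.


Check exactness: ∂M/∂y = 6xy^2 - 12xy and ∂N/∂x = 6xy^2 - 12xy; equal, so the equation is exact.
Integrate M with respect to x (treating y as constant): ∫M dx = x^2y^3 - x^2 - 3x^2y^2 + h(y).
Differentiate w.r.t. y and set equal to N: all terms match, so h'(y) = 0 and h is a constant absorbed into C.
General solution: x^2y^3 - x^2 - 3x^2y^2 = C.


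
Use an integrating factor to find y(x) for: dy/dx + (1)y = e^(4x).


P(x) = 1 ⇒ μ = e^(x).
(μ y)' = e^(5x) ⇒ μ y = e^(5x)/5 + C.
Divide by μ: y = (1/5)e^(4x) + Ce^(-x).


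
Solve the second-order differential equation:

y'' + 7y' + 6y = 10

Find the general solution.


Characteristic roots of r² + 7r + 6 = 0 are -6, -1.
y_h = C₁e^(-6x) + C₂e^(-x).
Constant forcing; try y_p = A. Then 6A = 10 ⇒ A = 5/3.
General solution: y = C₁e^(-6x) + C₂e^(-x) + 5/3.


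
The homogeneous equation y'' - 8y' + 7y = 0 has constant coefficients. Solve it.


Characteristic equation: r² - 8r + 7 = 0.
Factor: (r - 1)(r - 7) = 0 ⇒ r = 1, 7 (distinct real).
General solution: y = C₁e^(x) + C₂e^(7x).


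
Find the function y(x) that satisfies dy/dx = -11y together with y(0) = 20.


General solution of y' = -11y is y = Ce^(-11x).
Apply y(0) = 20: C = 20.
Particular solution: y = 20e^(-11x).


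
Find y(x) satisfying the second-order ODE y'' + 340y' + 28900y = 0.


Characteristic equation: r² + 340r + 28900 = 0, i.e. (r + 170)² = 0.
Repeated root r = -170; include an x factor for the second linearly independent solution.
General solution: y = (C₁ + C₂x)e^(-170x).


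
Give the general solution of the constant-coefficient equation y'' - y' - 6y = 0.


Characteristic equation: r² - r - 6 = 0.
Factor: (r - 3)(r + 2) = 0 ⇒ r = 3, -2 (distinct real).
General solution: y = C₁e^(3x) + C₂e^(-2x).


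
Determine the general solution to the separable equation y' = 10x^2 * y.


Separate variables: dy/y = 10x^2 dx.
Integrate: ln|y| = (10/3)x^3 + C₀.
Exponentiate: y = Ce^((10/3)x^3).


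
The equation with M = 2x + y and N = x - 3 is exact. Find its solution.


Check exactness: ∂M/∂y = 1 and ∂N/∂x = 1; equal, so the equation is exact.
Integrate M with respect to x (treating y as constant): ∫M dx = x^2 + xy + h(y).
Differentiate w.r.t. y and set equal to N: the x-dependent terms already match, leaving h'(y) = -3. Integrate: h(y) = -3y.
So F(x,y) = x^2 + xy - 3y.
General solution: x^2 + xy - 3y = C.


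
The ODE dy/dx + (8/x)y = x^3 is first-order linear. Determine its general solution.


P(x) = 8/x ⇒ μ = x^8.
(x^8 y)' = x^8·x^3 = x^11.
Integrate: x^8 y = x^12/(12) + C.
Solve for y: y = (1/12)x^4 + C/x^8.


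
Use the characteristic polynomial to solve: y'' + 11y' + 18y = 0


Characteristic equation: r² + 11r + 18 = 0.
Factor: (r + 2)(r + 9) = 0 ⇒ r = -2, -9 (distinct real).
General solution: y = C₁e^(-2x) + C₂e^(-9x).


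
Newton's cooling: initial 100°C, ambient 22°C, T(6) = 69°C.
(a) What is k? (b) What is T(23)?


Newton's law: T(t) = T_a + (T₀ - T_a)e^(-kt).
(a) Use T(6) = 69: (69 - 22)/(100 - 22) = e^(-k·6), so k = -ln(0.603)/6 ≈ 0.0844.
(b) Apply k to t = 23: T(23) = 22 + (78)e^(-1.942) ≈ 33.2°C.


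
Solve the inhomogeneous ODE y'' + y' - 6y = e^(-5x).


Characteristic roots of r² + r - 6 = 0 are -3, 2.
y_h = C₁e^(-3x) + C₂e^(2x).
Forcing exponent -5 is not a characteristic root; try y_p = Ae^(-5x).
Substitute: A·(25 + (1)·-5 + (-6)) = A·14 = 1, so A = 1/14.
General solution: y = C₁e^(-3x) + C₂e^(2x) + (1/14)e^(-5x).


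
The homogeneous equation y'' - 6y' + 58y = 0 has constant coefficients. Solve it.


Characteristic equation: r² - 6r + 58 = 0.
Discriminant is negative; roots r = 3 ± 7i (complex conjugate pair).
General solution uses e^(α x)(C₁ cos(β x) + C₂ sin(β x)): y = e^(3x)(C₁cos(7x) + C₂sin(7x)).


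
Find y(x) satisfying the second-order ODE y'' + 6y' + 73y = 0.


Characteristic equation: r² + 6r + 73 = 0.
Discriminant is negative; roots r = -3 ± 8i (complex conjugate pair).
General solution uses e^(α x)(C₁ cos(β x) + C₂ sin(β x)): y = e^(-3x)(C₁cos(8x) + C₂sin(8x)).


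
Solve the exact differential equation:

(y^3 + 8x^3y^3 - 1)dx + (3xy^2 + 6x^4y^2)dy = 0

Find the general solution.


Check exactness: ∂M/∂y = 3y^2 + 24x^3y^2 and ∂N/∂x = 3y^2 + 24x^3y^2; equal, so the equation is exact.
Integrate M with respect to x (treating y as constant): ∫M dx = xy^3 + 2x^4y^3 - x + h(y).
Differentiate w.r.t. y and set equal to N: all terms match, so h'(y) = 0 and h is a constant absorbed into C.
General solution: xy^3 + 2x^4y^3 - x = C.


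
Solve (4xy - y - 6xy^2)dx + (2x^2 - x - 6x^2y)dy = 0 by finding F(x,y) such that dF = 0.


Check exactness: ∂M/∂y = 4x - 1 - 12xy and ∂N/∂x = 4x - 1 - 12xy; equal, so the equation is exact.
Integrate M with respect to x (treating y as constant): ∫M dx = 2x^2y - xy - 3x^2y^2 + h(y).
Differentiate w.r.t. y and set equal to N: all terms match, so h'(y) = 0 and h is a constant absorbed into C.
General solution: 2x^2y - xy - 3x^2y^2 = C.


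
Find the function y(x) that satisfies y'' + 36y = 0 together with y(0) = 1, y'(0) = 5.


Characteristic roots of r² + 36 = 0 are ±6i, so y = C₁cos(6x) + C₂sin(6x).
Apply y(0) = 1: C₁ = 1. Differentiate and apply y'(0) = 5: 6·C₂ = 5, so C₂ = 5/6.
Particular solution: y = cos(6x) + (5/6)sin(6x).


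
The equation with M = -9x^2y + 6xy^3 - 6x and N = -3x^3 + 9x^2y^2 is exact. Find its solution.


Check exactness: ∂M/∂y = -9x^2 + 18xy^2 and ∂N/∂x = -9x^2 + 18xy^2; equal, so the equation is exact.
Integrate M with respect to x (treating y as constant): ∫M dx = -3x^3y + 3x^2y^3 - 3x^2 + h(y).
Differentiate w.r.t. y and set equal to N: all terms match, so h'(y) = 0 and h is a constant absorbed into C.
General solution: -3x^3y + 3x^2y^3 - 3x^2 = C.


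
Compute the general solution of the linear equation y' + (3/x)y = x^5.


P(x) = 3/x ⇒ μ = x^3.
(x^3 y)' = x^8 ⇒ x^3 y = x^9/(9) + C.
Solve for y: y = (1/9)x^6 + C/x^3.


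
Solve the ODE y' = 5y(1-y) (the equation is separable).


Separate: dy/[y(1-y)] = 5 dx.
Partial fractions: 1/[y(1-y)] = 1/y + 1/(1-y).
Integrate: ln|y/(1-y)| = 5x + C₀.
Solve for y: y = 1/(1 + Ce^(-5x)).


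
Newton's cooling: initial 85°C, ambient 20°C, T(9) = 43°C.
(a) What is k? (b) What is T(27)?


Newton's law: T(t) = T_a + (T₀ - T_a)e^(-kt).
(a) Use T(9) = 43: (43 - 20)/(85 - 20) = e^(-k·9), so k = -ln(0.354)/9 ≈ 0.1154.
(b) Apply k to t = 27: T(27) = 20 + (65)e^(-3.117) ≈ 22.9°C.


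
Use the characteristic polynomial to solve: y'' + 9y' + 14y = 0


Characteristic equation: r² + 9r + 14 = 0.
Factor: (r + 2)(r + 7) = 0 ⇒ r = -2, -7 (distinct real).
General solution: y = C₁e^(-2x) + C₂e^(-7x).


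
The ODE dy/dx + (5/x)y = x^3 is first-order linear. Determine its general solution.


P(x) = 5/x ⇒ μ = x^5.
(x^5 y)' = x^8 ⇒ x^5 y = x^9/(9) + C.
Solve for y: y = (1/9)x^4 + C/x^5.


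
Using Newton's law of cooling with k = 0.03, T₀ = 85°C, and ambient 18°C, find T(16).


Newton's law: dT/dt = -k(T - T_a) has solution T(t) = T_a + (T₀ - T_a)e^(-kt).
Plug in T_a = 18, T₀ = 85, k = 0.03, t = 16: T(16) = 18 + (67)e^(-0.48) ≈ 59.5°C.


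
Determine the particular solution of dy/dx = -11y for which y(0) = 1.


General solution of y' = -11y is y = Ce^(-11x).
Apply y(0) = 1: C = 1.
Particular solution: y = e^(-11x).


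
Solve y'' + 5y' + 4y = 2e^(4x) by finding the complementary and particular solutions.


Characteristic roots of r² + 5r + 4 = 0 are -4, -1.
y_h = C₁e^(-4x) + C₂e^(-x).
Forcing exponent 4 is not a characteristic root; try y_p = Ae^(4x).
Substitute: A·(16 + (5)·4 + (4)) = A·40 = 2, so A = 1/20.
General solution: y = C₁e^(-4x) + C₂e^(-x) + (1/20)e^(4x).


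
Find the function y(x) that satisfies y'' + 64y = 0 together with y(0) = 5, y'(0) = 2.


Characteristic roots of r² + 64 = 0 are ±8i, so y = C₁cos(8x) + C₂sin(8x).
Apply y(0) = 5: C₁ = 5. Differentiate and apply y'(0) = 2: 8·C₂ = 2, so C₂ = 1/4.
Particular solution: y = 5cos(8x) + (1/4)sin(8x).


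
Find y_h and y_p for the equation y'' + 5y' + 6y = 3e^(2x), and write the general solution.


Characteristic roots of r² + 5r + 6 = 0 are -3, -2.
y_h = C₁e^(-3x) + C₂e^(-2x).
Forcing exponent 2 is not a characteristic root; try y_p = Ae^(2x).
Substitute: A·(4 + (5)·2 + (6)) = A·20 = 3, so A = 3/20.
General solution: y = C₁e^(-3x) + C₂e^(-2x) + (3/20)e^(2x).


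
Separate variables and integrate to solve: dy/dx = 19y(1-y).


Separate: dy/[y(1-y)] = 19 dx.
Partial fractions: 1/[y(1-y)] = 1/y + 1/(1-y).
Integrate: ln|y/(1-y)| = 19x + C₀.
Solve for y: y = 1/(1 + Ce^(-19x)).


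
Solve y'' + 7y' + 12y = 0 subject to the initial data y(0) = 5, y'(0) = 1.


Characteristic roots of r² + 7r + 12 = 0 are -3, -4.
General solution y = c₁ e^(-3x) + c₂ e^(-4x).
Apply y(0) = 5: c₁ + c₂ = 5. Apply y'(0) = 1: -3 c₁ - 4 c₂ = 1.
Solve: c₁ = 21, c₂ = -16.
Particular solution: y = 21e^(-3x) - 16e^(-4x).


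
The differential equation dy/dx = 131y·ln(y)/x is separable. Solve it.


Separate: dy/[y ln(y)] = 131 dx/x.
Substitute u = ln(y): du/u = 131 dx/x.
Integrate: ln|ln(y)| = 131ln|x| + C₀, hence ln(y) = C·x^131.


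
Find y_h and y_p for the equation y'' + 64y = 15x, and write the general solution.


Homogeneous: r² + 64 = 0 ⇒ r = ±8i, y_h = C₁cos(8x) + C₂sin(8x).
Polynomial forcing; try y_p = Ax + B. Then y_p'' + 64 y_p = 64(Ax + B) = 15x, so B = 0 and A = 15/64.
General solution: y = C₁cos(8x) + C₂sin(8x) + (15/64)x.


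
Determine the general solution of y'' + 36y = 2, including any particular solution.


Homogeneous part: r² + 36 = 0 ⇒ r = ±6i, so y_h = C₁cos(6x) + C₂sin(6x).
Try constant y_p = A; plug in: 36A = 2 ⇒ A = 1/18.
General solution: y = C₁cos(6x) + C₂sin(6x) + 1/18.


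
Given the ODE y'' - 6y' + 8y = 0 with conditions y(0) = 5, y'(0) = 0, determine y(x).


Characteristic roots of r² - 6r + 8 = 0 are 2, 4.
General solution y = c₁ e^(2x) + c₂ e^(4x).
Apply y(0) = 5: c₁ + c₂ = 5. Apply y'(0) = 0: 2 c₁ + 4 c₂ = 0.
Solve: c₁ = 10, c₂ = -5.
Particular solution: y = 10e^(2x) - 5e^(4x).


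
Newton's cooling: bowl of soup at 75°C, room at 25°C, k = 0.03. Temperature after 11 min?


Newton's law: dT/dt = -k(T - T_a) has solution T(t) = T_a + (T₀ - T_a)e^(-kt).
Plug in T_a = 25, T₀ = 75, k = 0.03, t = 11: T(11) = 25 + (50)e^(-0.33) ≈ 60.9°C.


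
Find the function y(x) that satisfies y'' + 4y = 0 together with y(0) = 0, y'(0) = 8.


Characteristic roots of r² + 4 = 0 are ±2i, so y = C₁cos(2x) + C₂sin(2x).
Apply y(0) = 0: C₁ = 0. Differentiate and apply y'(0) = 8: 2·C₂ = 8, so C₂ = 4.
Particular solution: y = 4sin(2x).


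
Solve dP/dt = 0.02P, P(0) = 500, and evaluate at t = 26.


The ODE dP/dt = 0.02P has solution P(t) = P(0)e^(0.02t).
Substitute P(0) = 500 and t = 26: P(26) = 500 e^(0.52) ≈ 841.


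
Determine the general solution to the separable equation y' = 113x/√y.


Separate: √y dy = 113x dx.
Integrate: (2/3)y^(3/2) = (113/2)x² + C.


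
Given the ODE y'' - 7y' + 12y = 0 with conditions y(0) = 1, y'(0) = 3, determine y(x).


Characteristic roots of r² - 7r + 12 = 0 are 3, 4.
General solution y = c₁ e^(3x) + c₂ e^(4x).
Apply y(0) = 1: c₁ + c₂ = 1. Apply y'(0) = 3: 3 c₁ + 4 c₂ = 3.
Solve: c₁ = 1, c₂ = 0.
Particular solution: y = e^(3x) + 0e^(4x).


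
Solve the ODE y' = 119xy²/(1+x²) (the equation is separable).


Separate: dy/y² = 119x/(1+x²) dx.
Integrate LHS: ∫ dy/y² = -1/y.
Integrate RHS via u = 1+x²: (119/2)ln(1+x²) + C.
Result: -1/y = (119/2)ln(1+x²) + C.


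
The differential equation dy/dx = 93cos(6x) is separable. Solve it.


g(y) = 1, so integrate directly: y = ∫ 93cos(6x) dx = (31/2)sin(6x) + C.


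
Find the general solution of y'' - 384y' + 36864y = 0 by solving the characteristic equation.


Characteristic equation: r² - 384r + 36864 = 0, i.e. (r - 192)² = 0.
Repeated root r = 192; include an x factor for the second linearly independent solution.
General solution: y = (C₁ + C₂x)e^(192x).


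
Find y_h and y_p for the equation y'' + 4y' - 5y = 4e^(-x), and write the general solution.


Characteristic roots of r² + 4r - 5 = 0 are 1, -5.
y_h = C₁e^(x) + C₂e^(-5x).
Forcing exponent -1 is not a characteristic root; try y_p = Ae^(-x).
Substitute: A·(1 + (4)·-1 + (-5)) = A·-8 = 4, so A = -1/2.
General solution: y = C₁e^(x) + C₂e^(-5x) - (1/2)e^(-x).


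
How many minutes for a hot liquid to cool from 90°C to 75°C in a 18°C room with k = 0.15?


From T(t) = T_a + (T₀ - T_a)e^(-kt), set T(t) = 75:
(75 - 18) / (90 - 18) = e^(-0.15t), so t = -ln(0.792)/0.15 ≈ 1.6 minutes.


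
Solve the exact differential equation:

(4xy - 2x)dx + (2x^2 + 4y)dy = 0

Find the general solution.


Check exactness: ∂M/∂y = 4x and ∂N/∂x = 4x; equal, so the equation is exact.
Integrate M with respect to x (treating y as constant): ∫M dx = 2x^2y - x^2 + h(y).
Differentiate w.r.t. y and set equal to N: the x-dependent terms already match, leaving h'(y) = 4y. Integrate: h(y) = 2y^2.
So F(x,y) = 2x^2y + 2y^2 - x^2.
General solution: 2x^2y + 2y^2 - x^2 = C.


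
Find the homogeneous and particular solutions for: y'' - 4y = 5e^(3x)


Characteristic roots of r² - 4 = 0 are 2, -2.
y_h = C₁e^(2x) + C₂e^(-2x).
Forcing exponent 3 is not a characteristic root; try y_p = Ae^(3x).
Substitute: A·(9 + (0)·3 + (-4)) = A·5 = 5, so A = 1.
General solution: y = C₁e^(2x) + C₂e^(-2x) + e^(3x).


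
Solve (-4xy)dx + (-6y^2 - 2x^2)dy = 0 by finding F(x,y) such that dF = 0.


Check exactness: ∂M/∂y = -4x and ∂N/∂x = -4x; equal, so the equation is exact.
Integrate M with respect to x (treating y as constant): ∫M dx = -2x^2y + h(y).
Differentiate w.r.t. y and set equal to N: the x-dependent terms already match, leaving h'(y) = -6y^2. Integrate: h(y) = -2y^3.
So F(x,y) = -2y^3 - 2x^2y.
General solution: -2y^3 - 2x^2y = C.


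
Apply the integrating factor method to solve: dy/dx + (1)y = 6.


P(x) = 1, Q(x) = 6; integrating factor μ = e^(x).
(μ y)' = 6e^(x) ⇒ μ y = 6e^(x) + C.
Divide by μ: y = 6 + Ce^(-x).


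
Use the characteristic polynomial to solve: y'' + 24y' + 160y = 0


Characteristic equation: r² + 24r + 160 = 0.
Discriminant is negative; roots r = -12 ± 4i (complex conjugate pair).
General solution uses e^(α x)(C₁ cos(β x) + C₂ sin(β x)): y = e^(-12x)(C₁cos(4x) + C₂sin(4x)).


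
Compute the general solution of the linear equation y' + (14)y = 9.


P(x) = 14, Q(x) = 9; integrating factor μ = e^(14x).
(μ y)' = 9e^(14x) ⇒ μ y = (9/14)e^(14x) + C.
Divide by μ: y = 9/14 + Ce^(-14x).


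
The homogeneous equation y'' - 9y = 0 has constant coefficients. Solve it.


Characteristic equation: r² - 9 = 0.
Factor: (r - 3)(r + 3) = 0 ⇒ r = 3, -3 (distinct real).
General solution: y = C₁e^(3x) + C₂e^(-3x).


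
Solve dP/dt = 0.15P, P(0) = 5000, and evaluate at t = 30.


The ODE dP/dt = 0.15P has solution P(t) = P(0)e^(0.15t).
Substitute P(0) = 5000 and t = 30: P(30) = 5000 e^(4.50) ≈ 450086.


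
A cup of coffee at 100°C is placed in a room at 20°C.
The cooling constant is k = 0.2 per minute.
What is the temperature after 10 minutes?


Newton's law: dT/dt = -k(T - T_a) has solution T(t) = T_a + (T₀ - T_a)e^(-kt).
Plug in T_a = 20, T₀ = 100, k = 0.2, t = 10: T(10) = 20 + (80)e^(-2.00) ≈ 30.8°C.


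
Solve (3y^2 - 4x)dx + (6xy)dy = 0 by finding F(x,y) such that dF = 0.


Check exactness: ∂M/∂y = 6y and ∂N/∂x = 6y; equal, so the equation is exact.
Integrate M with respect to x (treating y as constant): ∫M dx = 3xy^2 - 2x^2 + h(y).
Differentiate w.r.t. y and set equal to N: all terms match, so h'(y) = 0 and h is a constant absorbed into C.
General solution: 3xy^2 - 2x^2 = C.


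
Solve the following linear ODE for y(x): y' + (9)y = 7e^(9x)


P(x) = 9 ⇒ μ = e^(9x).
(μ y)' = 7e^(18x) ⇒ μ y = (7/18)e^(18x) + C.
Divide by μ: y = (7/18)e^(9x) + Ce^(-9x).


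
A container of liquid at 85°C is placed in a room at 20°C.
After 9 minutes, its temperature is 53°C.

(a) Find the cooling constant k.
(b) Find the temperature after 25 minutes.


Newton's law: T(t) = T_a + (T₀ - T_a)e^(-kt).
(a) Use T(9) = 53: (53 - 20)/(85 - 20) = e^(-k·9), so k = -ln(0.508)/9 ≈ 0.0753.
(b) Apply k to t = 25: T(25) = 20 + (65)e^(-1.883) ≈ 29.9°C.


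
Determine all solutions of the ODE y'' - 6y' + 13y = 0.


Characteristic equation: r² - 6r + 13 = 0.
Discriminant is negative; roots r = 3 ± 2i (complex conjugate pair).
General solution uses e^(α x)(C₁ cos(β x) + C₂ sin(β x)): y = e^(3x)(C₁cos(2x) + C₂sin(2x)).


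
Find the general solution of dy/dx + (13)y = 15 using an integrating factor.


P(x) = 13, Q(x) = 15; integrating factor μ = e^(13x).
(μ y)' = 15e^(13x) ⇒ μ y = (15/13)e^(13x) + C.
Divide by μ: y = 15/13 + Ce^(-13x).


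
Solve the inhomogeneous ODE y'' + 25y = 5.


Homogeneous part: r² + 25 = 0 ⇒ r = ±5i, so y_h = C₁cos(5x) + C₂sin(5x).
Try constant y_p = A; plug in: 25A = 5 ⇒ A = 1/5.
General solution: y = C₁cos(5x) + C₂sin(5x) + 1/5.


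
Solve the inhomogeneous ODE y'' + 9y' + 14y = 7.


Characteristic roots of r² + 9r + 14 = 0 are -2, -7.
y_h = C₁e^(-2x) + C₂e^(-7x).
Constant forcing; try y_p = A. Then 14A = 7 ⇒ A = 1/2.
General solution: y = C₁e^(-2x) + C₂e^(-7x) + 1/2.


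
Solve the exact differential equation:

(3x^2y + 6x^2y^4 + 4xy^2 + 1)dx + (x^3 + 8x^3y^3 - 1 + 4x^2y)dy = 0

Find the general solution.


Check exactness: ∂M/∂y = 3x^2 + 24x^2y^3 + 8xy and ∂N/∂x = 3x^2 + 24x^2y^3 + 8xy; equal, so the equation is exact.
Integrate M with respect to x (treating y as constant): ∫M dx = x^3y + 2x^3y^4 + 2x^2y^2 + x + h(y).
Differentiate w.r.t. y and set equal to N: the x-dependent terms already match, leaving h'(y) = -1. Integrate: h(y) = -y.
So F(x,y) = x^3y + 2x^3y^4 - y + 2x^2y^2 + x.
General solution: x^3y + 2x^3y^4 - y + 2x^2y^2 + x = C.


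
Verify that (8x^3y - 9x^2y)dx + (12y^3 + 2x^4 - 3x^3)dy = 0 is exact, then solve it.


Check exactness: ∂M/∂y = 8x^3 - 9x^2 and ∂N/∂x = 8x^3 - 9x^2; equal, so the equation is exact.
Integrate M with respect to x (treating y as constant): ∫M dx = 2x^4y - 3x^3y + h(y).
Differentiate w.r.t. y and set equal to N: the x-dependent terms already match, leaving h'(y) = 12y^3. Integrate: h(y) = 3y^4.
So F(x,y) = 3y^4 + 2x^4y - 3x^3y.
General solution: 3y^4 + 2x^4y - 3x^3y = C.


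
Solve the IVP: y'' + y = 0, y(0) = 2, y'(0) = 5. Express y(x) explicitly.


Characteristic roots of r² + 1 = 0 are ±1i, so y = C₁cos(x) + C₂sin(x).
Apply y(0) = 2: C₁ = 2. Differentiate and apply y'(0) = 5: 1·C₂ = 5, so C₂ = 5.
Particular solution: y = 2cos(x) + 5sin(x).


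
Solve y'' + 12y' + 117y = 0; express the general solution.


Characteristic equation: r² + 12r + 117 = 0.
Discriminant is negative; roots r = -6 ± 9i (complex conjugate pair).
General solution uses e^(α x)(C₁ cos(β x) + C₂ sin(β x)): y = e^(-6x)(C₁cos(9x) + C₂sin(9x)).


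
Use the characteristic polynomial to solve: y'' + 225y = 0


Characteristic equation: r² + 225 = 0.
Discriminant is negative; roots r = 0 ± 15i (complex conjugate pair).
General solution uses e^(α x)(C₁ cos(β x) + C₂ sin(β x)): y = C₁cos(15x) + C₂sin(15x).


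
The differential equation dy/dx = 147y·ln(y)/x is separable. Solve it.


Separate: dy/[y ln(y)] = 147 dx/x.
Substitute u = ln(y): du/u = 147 dx/x.
Integrate: ln|ln(y)| = 147ln|x| + C₀, hence ln(y) = C·x^147.


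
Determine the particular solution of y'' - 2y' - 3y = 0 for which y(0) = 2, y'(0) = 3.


Characteristic roots of r² - 2r - 3 = 0 are 3, -1.
General solution y = c₁ e^(3x) + c₂ e^(-x).
Apply y(0) = 2: c₁ + c₂ = 2. Apply y'(0) = 3: 3 c₁ - 1 c₂ = 3.
Solve: c₁ = 5/4, c₂ = 3/4.
Particular solution: y = (5/4)e^(3x) + (3/4)e^(-x).


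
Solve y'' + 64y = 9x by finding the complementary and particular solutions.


Homogeneous: r² + 64 = 0 ⇒ r = ±8i, y_h = C₁cos(8x) + C₂sin(8x).
Polynomial forcing; try y_p = Ax + B. Then y_p'' + 64 y_p = 64(Ax + B) = 9x, so B = 0 and A = 9/64.
General solution: y = C₁cos(8x) + C₂sin(8x) + (9/64)x.


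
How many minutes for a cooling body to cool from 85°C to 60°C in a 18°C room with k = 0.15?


From T(t) = T_a + (T₀ - T_a)e^(-kt), set T(t) = 60:
(60 - 18) / (85 - 18) = e^(-0.15t), so t = -ln(0.627)/0.15 ≈ 3.1 minutes.
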